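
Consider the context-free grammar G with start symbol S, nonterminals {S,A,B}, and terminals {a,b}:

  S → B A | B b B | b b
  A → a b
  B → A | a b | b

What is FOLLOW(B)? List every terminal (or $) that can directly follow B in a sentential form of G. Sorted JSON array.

Compute FIRST by fixpoint:
iter 1:
  A via A→a b: +{a}
  B via B→A: +{a}
  B via B→b: +{b}
  S via S→B A: +{a,b}
  FIRST(S)={a,b}  FIRST(A)={a}  FIRST(B)={a,b}
iter 2: (stable)
  FIRST(S)={a,b}  FIRST(A)={a}  FIRST(B)={a,b}

FOLLOW sets:
FOLLOW(S) := {$}
pass 1:
  S→B A: FOLLOW(B) ⊇ FIRST(A) = {a}; new: +{a}
  S→B A: FOLLOW(A) ⊇ FOLLOW(S) ⊇ {$}; new: +{$}
  S→B b B: FOLLOW(B) ⊇ FIRST(b) = {b}; new: +{b}
  S→B b B: FOLLOW(B) ⊇ FOLLOW(S) ⊇ {$}; new: +{$}
  FOLLOW[S]={$}  FOLLOW[A]={$}  FOLLOW[B]={$,a,b}
pass 2:
  B→A: FOLLOW(A) ⊇ FOLLOW(B) ⊇ {$,a,b}; new: +{a,b}
  FOLLOW[S]={$}  FOLLOW[A]={$,a,b}  FOLLOW[B]={$,a,b}
pass 3: (no change)
  FOLLOW[S]={$}  FOLLOW[A]={$,a,b}  FOLLOW[B]={$,a,b}

FOLLOW(B) = ["$", "a", "b"]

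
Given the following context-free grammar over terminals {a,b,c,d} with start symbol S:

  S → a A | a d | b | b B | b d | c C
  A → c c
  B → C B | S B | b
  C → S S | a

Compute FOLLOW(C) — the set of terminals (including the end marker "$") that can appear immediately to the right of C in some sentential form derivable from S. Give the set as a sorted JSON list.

FIRST iteration:
pass 1:
  A via A→c c: +{c}
  B via B→b: +{b}
  C via C→a: +{a}
  S via S→a A: +{a}
  S via S→b: +{b}
  S via S→c C: +{c}
  S: {a,b,c}  A: {c}  B: {b}  C: {a}
pass 2:
  B via B→C B: +{a}
  B via B→S B: +{c}
  C via C→S S: +{b,c}
  S: {a,b,c}  A: {c}  B: {a,b,c}  C: {a,b,c}
pass 3: (stable)
  S: {a,b,c}  A: {c}  B: {a,b,c}  C: {a,b,c}

FOLLOW iteration:
initialize: $ ∈ FOLLOW(S)
pass 1:
  B→C B: FOLLOW(C) ⊇ FIRST(B) = {a,b,c}; new: +{a,b,c}
  B→S B: FOLLOW(S) ⊇ FIRST(B) = {a,b,c}; new: +{a,b,c}
  S→a A: FOLLOW(A) ⊇ FOLLOW(S) ⊇ {$,a,b,c}; new: +{$,a,b,c}
  S→b B: FOLLOW(B) ⊇ FOLLOW(S) ⊇ {$,a,b,c}; new: +{$,a,b,c}
  S→c C: FOLLOW(C) ⊇ FOLLOW(S) ⊇ {$,a,b,c}; new: +{$}
  FOLLOW(S)={$,a,b,c}  FOLLOW(A)={$,a,b,c}  FOLLOW(B)={$,a,b,c}  FOLLOW(C)={$,a,b,c}
pass 2: (stable)
  FOLLOW(S)={$,a,b,c}  FOLLOW(A)={$,a,b,c}  FOLLOW(B)={$,a,b,c}  FOLLOW(C)={$,a,b,c}

FOLLOW(C) = ["$", "a", "b", "c"]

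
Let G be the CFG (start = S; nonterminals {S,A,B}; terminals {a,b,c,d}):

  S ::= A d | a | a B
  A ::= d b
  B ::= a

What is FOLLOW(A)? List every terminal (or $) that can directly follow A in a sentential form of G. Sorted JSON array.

Compute FIRST by fixpoint:
[1]
  A via A→d b: +{d}
  B via B→a: +{a}
  S via S→A d: +{d}
  S via S→a: +{a}
  FIRST[S]={a,d}  FIRST[A]={d}  FIRST[B]={a}
[2] (no change)
  FIRST[S]={a,d}  FIRST[A]={d}  FIRST[B]={a}

FOLLOW sets:
initialize: $ ∈ FOLLOW(S)
iter 1:
  S→A d: FOLLOW(A) ⊇ FIRST(d) = {d}; new: +{d}
  S→a B: FOLLOW(B) ⊇ FOLLOW(S) ⊇ {$}; new: +{$}
  S: {$}  A: {d}  B: {$}
iter 2: (stable)
  S: {$}  A: {d}  B: {$}

FOLLOW(A) = ["d"]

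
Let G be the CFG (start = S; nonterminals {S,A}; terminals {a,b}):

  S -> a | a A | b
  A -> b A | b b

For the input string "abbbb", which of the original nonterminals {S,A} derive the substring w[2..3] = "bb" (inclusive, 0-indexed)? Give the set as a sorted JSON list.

Convert to CNF:
  S -> T1 A | a | b
  A -> T0 A | T0 T0
  T0 -> b
  T1 -> a

CYK fill — only the sub-triangle for w[2..3]:
  cell(2,2) b: {S,T0}  orig:{S}
  cell(3,3) b: {S,T0}  orig:{S}
  cell(2,3) bb: {A}

Original NTs in T[2,3] deriving "bb": ["A"]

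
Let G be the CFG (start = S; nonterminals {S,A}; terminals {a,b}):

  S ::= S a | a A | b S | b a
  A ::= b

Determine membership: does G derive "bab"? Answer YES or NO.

Convert to CNF:
  S -> S T0 | T0 A | T1 S | T1 T0
  A -> b
  T0 -> a
  T1 -> b

Fill CYK table bottom-up:
  T[0,0] 'b' = {A,T1}  orig:{A}
  T[1,1] 'a' = {T0}  orig:{}
  T[2,2] 'b' = {A,T1}  orig:{A}
  T[0,1] 'ba' = {S}
  T[1,2] 'ab' = {S}
  T[0,2] 'bab' = {S}

S ∈ T[0,2] ⇒ YES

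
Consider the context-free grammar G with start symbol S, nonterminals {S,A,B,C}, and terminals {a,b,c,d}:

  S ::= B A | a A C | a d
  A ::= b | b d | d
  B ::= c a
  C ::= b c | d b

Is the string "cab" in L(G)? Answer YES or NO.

CNF form of G:
  S -> B A | T3 T1 | T3 X4
  A -> T0 T1 | b | d
  B -> T2 T3
  C -> T0 T2 | T1 T0
  T0 -> b
  T1 -> d
  T2 -> c
  T3 -> a
  X4 -> A C

Fill CYK table bottom-up:
  cell(0,0) c: {T2}  orig:{}
  cell(1,1) a: {T3}  orig:{}
  cell(2,2) b: {A,T0}  orig:{A}
  cell(0,1) ca: {B}
  cell(1,2) ab: ∅
  cell(0,2) cab: {S}

S ∈ T[0,2] ⇒ YES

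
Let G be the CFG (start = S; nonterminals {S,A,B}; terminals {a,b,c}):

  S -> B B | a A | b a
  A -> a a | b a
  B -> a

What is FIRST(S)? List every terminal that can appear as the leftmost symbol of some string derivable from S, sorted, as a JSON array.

Compute FIRST by fixpoint:
iter 1:
  A via A→a a: +{a}
  A via A→b a: +{b}
  B via B→a: +{a}
  S via S→B B: +{a}
  S via S→b a: +{b}
  S: {a,b}  A: {a,b}  B: {a}
iter 2: (no change)
  S: {a,b}  A: {a,b}  B: {a}

FIRST(S) = ["a", "b"]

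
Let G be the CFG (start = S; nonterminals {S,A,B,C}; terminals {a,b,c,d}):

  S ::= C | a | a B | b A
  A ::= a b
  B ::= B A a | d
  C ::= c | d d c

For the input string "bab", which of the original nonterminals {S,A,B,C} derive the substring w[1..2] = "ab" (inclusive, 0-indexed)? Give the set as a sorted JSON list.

Convert to CNF:
  S -> T0 B | T1 A | T2 X6 | a | c
  A -> T0 T1
  B -> B X4 | d
  C -> T2 X5 | c
  T0 -> a
  T1 -> b
  T2 -> d
  T3 -> c
  X4 -> A T0
  X5 -> T2 T3
  X6 -> T2 T3

Fill CYK table bottom-up — only the sub-triangle for w[1..2]:
  [1..1]={S,T0}  "a"  orig:{S}
  [2..2]={T1}  "b"  orig:{}
  [1..2]={A}  "ab"

Original NTs in T[1,2] deriving "ab": ["A"]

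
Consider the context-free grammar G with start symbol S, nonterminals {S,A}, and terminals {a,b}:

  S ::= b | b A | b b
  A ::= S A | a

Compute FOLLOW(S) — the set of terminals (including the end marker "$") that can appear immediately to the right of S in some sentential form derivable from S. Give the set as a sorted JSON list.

FIRST iteration:
round 1:
  A via A→a: +{a}
  S via S→b: +{b}
  S: {b}  A: {a}
round 2:
  A via A→S A: +{b}
  S: {b}  A: {a,b}
round 3: done
  S: {b}  A: {a,b}

FOLLOW sets:
FOLLOW(S) := {$}
[1]
  A→S A: FOLLOW(S) ⊇ FIRST(A) = {a,b}; new: +{a,b}
  S→b A: FOLLOW(A) ⊇ FOLLOW(S) ⊇ {$,a,b}; new: +{$,a,b}
  FOLLOW[S]={$,a,b}  FOLLOW[A]={$,a,b}
[2] — fixpoint
  FOLLOW[S]={$,a,b}  FOLLOW[A]={$,a,b}

FOLLOW(S) = ["$", "a", "b"]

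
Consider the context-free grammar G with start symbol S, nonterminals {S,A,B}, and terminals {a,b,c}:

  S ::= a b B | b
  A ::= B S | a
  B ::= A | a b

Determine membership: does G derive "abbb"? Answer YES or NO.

CNF form of G:
  S -> T0 X2 | b
  A -> B S | a
  B -> B S | T0 T1 | a
  T0 -> a
  T1 -> b
  X2 -> T1 B

Fill CYK table bottom-up:
  T[0,0] 'a' = {A,B,T0}  orig:{A,B}
  T[1,1] 'b' = {S,T1}  orig:{S}
  T[2,2] 'b' = {S,T1}  orig:{S}
  T[3,3] 'b' = {S,T1}  orig:{S}
  T[0,1] 'ab' = {A,B}
  T[1,2] 'bb' = ∅
  T[2,3] 'bb' = ∅
  T[0,2] 'abb' = {A,B}
  T[1,3] 'bbb' = ∅
  T[0,3] 'abbb' = {A,B}

S ∉ T[0,3] ⇒ NO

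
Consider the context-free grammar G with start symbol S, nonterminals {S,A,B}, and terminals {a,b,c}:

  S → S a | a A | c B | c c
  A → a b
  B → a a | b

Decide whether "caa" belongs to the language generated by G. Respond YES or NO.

CNF form of G:
  S -> S T0 | T0 A | T2 B | T2 T2
  A -> T0 T1
  B -> T0 T0 | b
  T0 -> a
  T1 -> b
  T2 -> c

CYK fill:
  cell(0,0) c: {T2}  orig:{}
  cell(1,1) a: {T0}  orig:{}
  cell(2,2) a: {T0}  orig:{}
  cell(0,1) ca: ∅
  cell(1,2) aa: {B}
  cell(0,2) caa: {S}

S ∈ T[0,2] ⇒ YES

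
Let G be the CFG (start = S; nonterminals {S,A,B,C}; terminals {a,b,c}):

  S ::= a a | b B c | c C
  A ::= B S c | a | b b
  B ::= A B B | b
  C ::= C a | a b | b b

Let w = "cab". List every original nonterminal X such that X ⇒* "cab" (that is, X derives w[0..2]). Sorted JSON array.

Convert to CNF:
  S -> T0 C | T1 X5 | T2 T2
  A -> B X3 | T1 T1 | a
  B -> A X4 | b
  C -> C T2 | T1 T1 | T2 T1
  T0 -> c
  T1 -> b
  T2 -> a
  X3 -> S T0
  X4 -> B B
  X5 -> B T0

CYK fill (cells [i..j] with 0 ≤ i ≤ j ≤ 2 only):
  [0..0]={T0}  "c"  orig:{}
  [1..1]={A,T2}  "a"  orig:{A}
  [2..2]={B,T1}  "b"  orig:{B}
  [0..1]=∅  "ca"
  [1..2]={C}  "ab"
  [0..2]={S}  "cab"

Original NTs in T[0,2] deriving "cab": ["S"]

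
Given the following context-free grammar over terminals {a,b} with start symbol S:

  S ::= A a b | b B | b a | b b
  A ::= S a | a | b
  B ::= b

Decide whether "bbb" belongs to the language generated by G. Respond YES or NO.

Convert to CNF:
  S -> A X2 | T1 B | T1 T0 | T1 T1
  A -> S T0 | a | b
  B -> b
  T0 -> a
  T1 -> b
  X2 -> T0 T1

CYK table (by increasing span):
  cell(0,0) b: {A,B,T1}  orig:{A,B}
  cell(1,1) b: {A,B,T1}  orig:{A,B}
  cell(2,2) b: {A,B,T1}  orig:{A,B}
  cell(0,1) bb: {S}
  cell(1,2) bb: {S}
  cell(0,2) bbb: ∅

S ∉ T[0,2] ⇒ NO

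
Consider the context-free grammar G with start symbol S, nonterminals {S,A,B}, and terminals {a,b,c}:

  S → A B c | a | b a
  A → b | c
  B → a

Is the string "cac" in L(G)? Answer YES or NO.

Convert to CNF:
  S -> A X3 | T1 T2 | a
  A -> b | c
  B -> a
  T0 -> c
  T1 -> b
  T2 -> a
  X3 -> B T0

Fill CYK table bottom-up:
  [0..0]={A,T0}  "c"  orig:{A}
  [1..1]={B,S,T2}  "a"  orig:{B,S}
  [2..2]={A,T0}  "c"  orig:{A}
  [0..1]=∅  "ca"
  [1..2]={X3}  "ac"  orig:{}
  [0..2]={S}  "cac"

S ∈ T[0,2] ⇒ YES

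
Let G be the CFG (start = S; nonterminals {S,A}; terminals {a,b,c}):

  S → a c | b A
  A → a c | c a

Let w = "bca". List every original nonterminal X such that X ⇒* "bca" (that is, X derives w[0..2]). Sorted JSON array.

CNF form of G:
  S -> T0 T1 | T2 A
  A -> T0 T1 | T1 T0
  T0 -> a
  T1 -> c
  T2 -> b

CYK fill — only the sub-triangle for w[0..2]:
  [0..0]={T2}  "b"  orig:{}
  [1..1]={T1}  "c"  orig:{}
  [2..2]={T0}  "a"  orig:{}
  [0..1]=∅  "bc"
  [1..2]={A}  "ca"
  [0..2]={S}  "bca"

Original NTs in T[0,2] deriving "bca": ["S"]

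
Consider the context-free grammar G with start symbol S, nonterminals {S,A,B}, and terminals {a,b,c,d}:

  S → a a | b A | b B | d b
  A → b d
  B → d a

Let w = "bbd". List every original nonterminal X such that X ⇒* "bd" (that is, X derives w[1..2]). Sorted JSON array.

Convert to CNF:
  S -> T0 A | T0 B | T1 T0 | T2 T2
  A -> T0 T1
  B -> T1 T2
  T0 -> b
  T1 -> d
  T2 -> a

Fill CYK table bottom-up, restricted to cells inside w[1..2]:
  [1..1]={T0}  "b"  orig:{}
  [2..2]={T1}  "d"  orig:{}
  [1..2]={A}  "bd"

Original NTs in T[1,2] deriving "bd": ["A"]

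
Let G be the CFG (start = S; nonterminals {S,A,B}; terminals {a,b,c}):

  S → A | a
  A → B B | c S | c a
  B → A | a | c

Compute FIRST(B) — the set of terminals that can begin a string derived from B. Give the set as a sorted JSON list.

FIRST sets, iterate to fixpoint:
[1]
  A via A→c S: +{c}
  B via B→A: +{c}
  B via B→a: +{a}
  S via S→A: +{c}
  S via S→a: +{a}
  FIRST[S]={a,c}  FIRST[A]={c}  FIRST[B]={a,c}
[2]
  A via A→B B: +{a}
  FIRST[S]={a,c}  FIRST[A]={a,c}  FIRST[B]={a,c}
[3] (no change)
  FIRST[S]={a,c}  FIRST[A]={a,c}  FIRST[B]={a,c}

FIRST(B) = ["a", "c"]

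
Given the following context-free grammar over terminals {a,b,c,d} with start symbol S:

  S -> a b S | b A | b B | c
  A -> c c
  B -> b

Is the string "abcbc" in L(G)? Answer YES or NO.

CNF form of G:
  S -> T1 X3 | T2 A | T2 B | c
  A -> T0 T0
  B -> b
  T0 -> c
  T1 -> a
  T2 -> b
  X3 -> T2 S

Fill CYK table bottom-up:
  cell(0,0) a: {T1}  orig:{}
  cell(1,1) b: {B,T2}  orig:{B}
  cell(2,2) c: {S,T0}  orig:{S}
  cell(3,3) b: {B,T2}  orig:{B}
  cell(4,4) c: {S,T0}  orig:{S}
  cell(0,1) ab: ∅
  cell(1,2) bc: {X3}  orig:{}
  cell(2,3) cb: ∅
  cell(3,4) bc: {X3}  orig:{}
  cell(0,2) abc: {S}
  cell(1,3) bcb: ∅
  cell(2,4) cbc: ∅
  cell(0,3) abcb: ∅
  cell(1,4) bcbc: ∅
  cell(0,4) abcbc: ∅

S ∉ T[0,4] ⇒ NO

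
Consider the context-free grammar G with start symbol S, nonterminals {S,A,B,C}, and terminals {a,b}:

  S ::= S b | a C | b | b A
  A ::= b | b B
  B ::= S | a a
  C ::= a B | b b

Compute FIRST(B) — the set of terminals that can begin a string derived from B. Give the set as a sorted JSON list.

FIRST iteration:
round 1:
  A via A→b: +{b}
  B via B→a a: +{a}
  C via C→a B: +{a}
  C via C→b b: +{b}
  S via S→a C: +{a}
  S via S→b: +{b}
  FIRST[S]={a,b}  FIRST[A]={b}  FIRST[B]={a}  FIRST[C]={a,b}
round 2:
  B via B→S: +{b}
  FIRST[S]={a,b}  FIRST[A]={b}  FIRST[B]={a,b}  FIRST[C]={a,b}
round 3: done
  FIRST[S]={a,b}  FIRST[A]={b}  FIRST[B]={a,b}  FIRST[C]={a,b}

FIRST(B) = ["a", "b"]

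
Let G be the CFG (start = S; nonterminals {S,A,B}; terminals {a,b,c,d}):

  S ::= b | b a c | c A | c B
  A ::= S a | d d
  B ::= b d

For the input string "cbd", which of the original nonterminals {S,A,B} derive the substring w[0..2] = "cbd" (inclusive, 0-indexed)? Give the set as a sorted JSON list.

CNF form of G:
  S -> T2 X4 | T3 A | T3 B | b
  A -> S T0 | T1 T1
  B -> T2 T1
  T0 -> a
  T1 -> d
  T2 -> b
  T3 -> c
  X4 -> T0 T3

CYK table (by increasing span) — only the sub-triangle for w[0..2]:
  cell(0,0) c: {T3}  orig:{}
  cell(1,1) b: {S,T2}  orig:{S}
  cell(2,2) d: {T1}  orig:{}
  cell(0,1) cb: ∅
  cell(1,2) bd: {B}
  cell(0,2) cbd: {S}

Original NTs in T[0,2] deriving "cbd": ["S"]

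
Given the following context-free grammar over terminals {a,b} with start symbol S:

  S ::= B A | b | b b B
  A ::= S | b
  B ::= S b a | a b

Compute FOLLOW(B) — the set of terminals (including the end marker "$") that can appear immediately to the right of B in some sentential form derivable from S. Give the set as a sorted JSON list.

FIRST iteration:
iter 1:
  A via A→b: +{b}
  B via B→a b: +{a}
  S via S→B A: +{a}
  S via S→b: +{b}
  FIRST(S)={a,b}  FIRST(A)={b}  FIRST(B)={a}
iter 2:
  A via A→S: +{a}
  B via B→S b a: +{b}
  FIRST(S)={a,b}  FIRST(A)={a,b}  FIRST(B)={a,b}
iter 3: (no change)
  FIRST(S)={a,b}  FIRST(A)={a,b}  FIRST(B)={a,b}

FOLLOW iteration:
seed FOLLOW(S) with $
pass 1:
  B→S b a: FOLLOW(S) ⊇ FIRST(b) = {b}; new: +{b}
  S→B A: FOLLOW(B) ⊇ FIRST(A) = {a,b}; new: +{a,b}
  S→B A: FOLLOW(A) ⊇ FOLLOW(S) ⊇ {$,b}; new: +{$,b}
  S→b b B: FOLLOW(B) ⊇ FOLLOW(S) ⊇ {$,b}; new: +{$}
  FOLLOW[S]={$,b}  FOLLOW[A]={$,b}  FOLLOW[B]={$,a,b}
pass 2: done
  FOLLOW[S]={$,b}  FOLLOW[A]={$,b}  FOLLOW[B]={$,a,b}

FOLLOW(B) = ["$", "a", "b"]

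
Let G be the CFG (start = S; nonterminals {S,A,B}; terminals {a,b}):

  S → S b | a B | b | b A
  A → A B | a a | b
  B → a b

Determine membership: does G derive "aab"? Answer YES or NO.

CNF form of G:
  S -> S T1 | T0 B | T1 A | b
  A -> A B | T0 T0 | b
  B -> T0 T1
  T0 -> a
  T1 -> b

Fill CYK table bottom-up:
  [0..0]={T0}  "a"  orig:{}
  [1..1]={T0}  "a"  orig:{}
  [2..2]={A,S,T1}  "b"  orig:{A,S}
  [0..1]={A}  "aa"
  [1..2]={B}  "ab"
  [0..2]={S}  "aab"

S ∈ T[0,2] ⇒ YES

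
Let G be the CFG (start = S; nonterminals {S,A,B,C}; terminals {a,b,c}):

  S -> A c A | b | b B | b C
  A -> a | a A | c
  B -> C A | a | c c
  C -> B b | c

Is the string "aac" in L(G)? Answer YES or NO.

Convert to CNF:
  S -> A X3 | T2 B | T2 C | b
  A -> T0 A | a | c
  B -> C A | T1 T1 | a
  C -> B T2 | c
  T0 -> a
  T1 -> c
  T2 -> b
  X3 -> T1 A

CYK fill:
  [0..0]={A,B,T0}  "a"  orig:{A,B}
  [1..1]={A,B,T0}  "a"  orig:{A,B}
  [2..2]={A,C,T1}  "c"  orig:{A,C}
  [0..1]={A}  "aa"
  [1..2]={A}  "ac"
  [0..2]={A}  "aac"

S ∉ T[0,2] ⇒ NO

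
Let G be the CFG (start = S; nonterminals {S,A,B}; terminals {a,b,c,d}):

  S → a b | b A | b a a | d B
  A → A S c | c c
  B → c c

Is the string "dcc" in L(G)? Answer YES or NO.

CNF form of G:
  S -> T1 T2 | T2 A | T2 X5 | T3 B
  A -> A X4 | T0 T0
  B -> T0 T0
  T0 -> c
  T1 -> a
  T2 -> b
  T3 -> d
  X4 -> S T0
  X5 -> T1 T1

CYK fill:
  cell(0,0) d: {T3}  orig:{}
  cell(1,1) c: {T0}  orig:{}
  cell(2,2) c: {T0}  orig:{}
  cell(0,1) dc: ∅
  cell(1,2) cc: {A,B}
  cell(0,2) dcc: {S}

S ∈ T[0,2] ⇒ YES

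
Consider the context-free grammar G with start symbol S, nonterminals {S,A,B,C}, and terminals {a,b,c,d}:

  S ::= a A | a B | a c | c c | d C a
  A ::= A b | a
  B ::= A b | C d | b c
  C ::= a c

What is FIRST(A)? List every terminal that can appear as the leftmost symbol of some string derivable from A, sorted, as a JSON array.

FIRST sets, iterate to fixpoint:
iter 1:
  A via A→a: +{a}
  B via B→A b: +{a}
  B via B→b c: +{b}
  C via C→a c: +{a}
  S via S→a A: +{a}
  S via S→c c: +{c}
  S via S→d C a: +{d}
  FIRST(S)={a,c,d}  FIRST(A)={a}  FIRST(B)={a,b}  FIRST(C)={a}
iter 2: — fixpoint
  FIRST(S)={a,c,d}  FIRST(A)={a}  FIRST(B)={a,b}  FIRST(C)={a}

FIRST(A) = ["a"]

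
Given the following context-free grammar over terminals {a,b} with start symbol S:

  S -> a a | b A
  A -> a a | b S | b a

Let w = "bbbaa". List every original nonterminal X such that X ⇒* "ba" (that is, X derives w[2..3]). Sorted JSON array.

Convert to CNF:
  S -> T0 T0 | T1 A
  A -> T0 T0 | T1 S | T1 T0
  T0 -> a
  T1 -> b

CYK fill (cells [i..j] with 2 ≤ i ≤ j ≤ 3 only):
  [2..2]={T1}  "b"  orig:{}
  [3..3]={T0}  "a"  orig:{}
  [2..3]={A}  "ba"

Original NTs in T[2,3] deriving "ba": ["A"]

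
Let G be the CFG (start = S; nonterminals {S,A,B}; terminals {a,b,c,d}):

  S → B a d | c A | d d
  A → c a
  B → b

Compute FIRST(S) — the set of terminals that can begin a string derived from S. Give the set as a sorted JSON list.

FIRST sets, iterate to fixpoint:
iter 1:
  A via A→c a: +{c}
  B via B→b: +{b}
  S via S→B a d: +{b}
  S via S→c A: +{c}
  S via S→d d: +{d}
  S: {b,c,d}  A: {c}  B: {b}
iter 2: (stable)
  S: {b,c,d}  A: {c}  B: {b}

FIRST(S) = ["b", "c", "d"]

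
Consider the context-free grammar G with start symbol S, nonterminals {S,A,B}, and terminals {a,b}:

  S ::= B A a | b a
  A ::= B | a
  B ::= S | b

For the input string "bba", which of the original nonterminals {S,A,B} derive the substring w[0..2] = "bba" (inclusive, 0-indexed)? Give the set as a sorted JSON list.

CNF form of G:
  S -> B X4 | T1 T0
  A -> B X2 | T1 T0 | a | b
  B -> B X3 | T1 T0 | b
  T0 -> a
  T1 -> b
  X2 -> A T0
  X3 -> A T0
  X4 -> A T0

Fill CYK table bottom-up (cells [i..j] with 0 ≤ i ≤ j ≤ 2 only):
  cell(0,0) b: {A,B,T1}  orig:{A,B}
  cell(1,1) b: {A,B,T1}  orig:{A,B}
  cell(2,2) a: {A,T0}  orig:{A}
  cell(0,1) bb: ∅
  cell(1,2) ba: {A,B,S,X2,X3,X4}  orig:{A,B,S}
  cell(0,2) bba: {A,B,S}

Original NTs in T[0,2] deriving "bba": ["A", "B", "S"]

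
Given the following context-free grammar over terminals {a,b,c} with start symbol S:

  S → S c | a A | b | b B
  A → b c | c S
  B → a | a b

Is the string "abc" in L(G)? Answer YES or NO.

Convert to CNF:
  S -> S T1 | T0 B | T2 A | b
  A -> T0 T1 | T1 S
  B -> T2 T0 | a
  T0 -> b
  T1 -> c
  T2 -> a

CYK table (by increasing span):
  cell(0,0) a: {B,T2}  orig:{B}
  cell(1,1) b: {S,T0}  orig:{S}
  cell(2,2) c: {T1}  orig:{}
  cell(0,1) ab: {B}
  cell(1,2) bc: {A,S}
  cell(0,2) abc: {S}

S ∈ T[0,2] ⇒ YES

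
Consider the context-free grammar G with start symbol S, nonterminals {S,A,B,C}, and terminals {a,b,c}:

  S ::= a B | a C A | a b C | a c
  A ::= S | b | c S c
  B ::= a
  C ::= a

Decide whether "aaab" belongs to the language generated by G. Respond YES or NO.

CNF form of G:
  S -> T0 B | T0 T2 | T0 X6 | T0 X7
  A -> T0 B | T0 T2 | T0 X3 | T0 X4 | T2 X5 | b
  B -> a
  C -> a
  T0 -> a
  T1 -> b
  T2 -> c
  X3 -> C A
  X4 -> T1 C
  X5 -> S T2
  X6 -> C A
  X7 -> T1 C

CYK table (by increasing span):
  T[0,0] 'a' = {B,C,T0}  orig:{B,C}
  T[1,1] 'a' = {B,C,T0}  orig:{B,C}
  T[2,2] 'a' = {B,C,T0}  orig:{B,C}
  T[3,3] 'b' = {A,T1}  orig:{A}
  T[0,1] 'aa' = {A,S}
  T[1,2] 'aa' = {A,S}
  T[2,3] 'ab' = {X3,X6}  orig:{}
  T[0,2] 'aaa' = {X3,X6}  orig:{}
  T[1,3] 'aab' = {A,S}
  T[0,3] 'aaab' = {X3,X6}  orig:{}

S ∉ T[0,3] ⇒ NO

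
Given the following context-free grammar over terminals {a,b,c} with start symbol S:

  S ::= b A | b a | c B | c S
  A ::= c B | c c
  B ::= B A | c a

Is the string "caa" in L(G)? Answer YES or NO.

CNF form of G:
  S -> T0 B | T0 S | T2 A | T2 T1
  A -> T0 B | T0 T0
  B -> B A | T0 T1
  T0 -> c
  T1 -> a
  T2 -> b

CYK table (by increasing span):
  cell(0,0) c: {T0}  orig:{}
  cell(1,1) a: {T1}  orig:{}
  cell(2,2) a: {T1}  orig:{}
  cell(0,1) ca: {B}
  cell(1,2) aa: ∅
  cell(0,2) caa: ∅

S ∉ T[0,2] ⇒ NO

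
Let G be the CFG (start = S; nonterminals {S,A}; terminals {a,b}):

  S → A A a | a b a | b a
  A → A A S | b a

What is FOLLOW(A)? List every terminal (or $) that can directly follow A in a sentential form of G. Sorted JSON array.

Compute FIRST by fixpoint:
[1]
  A via A→b a: +{b}
  S via S→A A a: +{b}
  S via S→a b a: +{a}
  FIRST[S]={a,b}  FIRST[A]={b}
[2] done
  FIRST[S]={a,b}  FIRST[A]={b}

FOLLOW iteration:
FOLLOW(S) := {$}
iter 1:
  A→A A S: FOLLOW(A) ⊇ FIRST(A) = {b}; new: +{b}
  A→A A S: FOLLOW(A) ⊇ FIRST(S) = {a,b}; new: +{a}
  A→A A S: FOLLOW(S) ⊇ FOLLOW(A) ⊇ {a,b}; new: +{a,b}
  FOLLOW(S)={$,a,b}  FOLLOW(A)={a,b}
iter 2: (stable)
  FOLLOW(S)={$,a,b}  FOLLOW(A)={a,b}

FOLLOW(A) = ["a", "b"]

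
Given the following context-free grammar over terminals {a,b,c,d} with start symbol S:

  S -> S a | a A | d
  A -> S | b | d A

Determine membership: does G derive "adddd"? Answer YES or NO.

CNF form of G:
  S -> S T0 | T0 A | d
  A -> S T0 | T0 A | T1 A | b | d
  T0 -> a
  T1 -> d

CYK table (by increasing span):
  T[0,0] 'a' = {T0}  orig:{}
  T[1,1] 'd' = {A,S,T1}  orig:{A,S}
  T[2,2] 'd' = {A,S,T1}  orig:{A,S}
  T[3,3] 'd' = {A,S,T1}  orig:{A,S}
  T[4,4] 'd' = {A,S,T1}  orig:{A,S}
  T[0,1] 'ad' = {A,S}
  T[1,2] 'dd' = {A}
  T[2,3] 'dd' = {A}
  T[3,4] 'dd' = {A}
  T[0,2] 'add' = {A,S}
  T[1,3] 'ddd' = {A}
  T[2,4] 'ddd' = {A}
  T[0,3] 'addd' = {A,S}
  T[1,4] 'dddd' = {A}
  T[0,4] 'adddd' = {A,S}

S ∈ T[0,4] ⇒ YES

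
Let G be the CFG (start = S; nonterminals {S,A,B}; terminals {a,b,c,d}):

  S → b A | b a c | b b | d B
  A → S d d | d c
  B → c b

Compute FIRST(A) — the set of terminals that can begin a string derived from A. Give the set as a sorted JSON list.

Compute FIRST by fixpoint:
iter 1:
  A via A→d c: +{d}
  B via B→c b: +{c}
  S via S→b A: +{b}
  S via S→d B: +{d}
  FIRST(S)={b,d}  FIRST(A)={d}  FIRST(B)={c}
iter 2:
  A via A→S d d: +{b}
  FIRST(S)={b,d}  FIRST(A)={b,d}  FIRST(B)={c}
iter 3: done
  FIRST(S)={b,d}  FIRST(A)={b,d}  FIRST(B)={c}

FIRST(A) = ["b", "d"]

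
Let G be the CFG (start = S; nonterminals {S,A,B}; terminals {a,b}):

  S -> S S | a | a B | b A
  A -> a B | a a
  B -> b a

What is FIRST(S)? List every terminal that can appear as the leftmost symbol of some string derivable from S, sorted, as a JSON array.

FIRST sets, iterate to fixpoint:
[1]
  A via A→a B: +{a}
  B via B→b a: +{b}
  S via S→a: +{a}
  S via S→b A: +{b}
  FIRST(S)={a,b}  FIRST(A)={a}  FIRST(B)={b}
[2] done
  FIRST(S)={a,b}  FIRST(A)={a}  FIRST(B)={b}

FIRST(S) = ["a", "b"]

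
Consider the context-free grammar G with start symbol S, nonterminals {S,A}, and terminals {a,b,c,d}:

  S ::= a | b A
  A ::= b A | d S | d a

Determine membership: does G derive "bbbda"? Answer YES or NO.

CNF form of G:
  S -> T0 A | a
  A -> T0 A | T1 S | T1 T2
  T0 -> b
  T1 -> d
  T2 -> a

CYK fill:
  [0..0]={T0}  "b"  orig:{}
  [1..1]={T0}  "b"  orig:{}
  [2..2]={T0}  "b"  orig:{}
  [3..3]={T1}  "d"  orig:{}
  [4..4]={S,T2}  "a"  orig:{S}
  [0..1]=∅  "bb"
  [1..2]=∅  "bb"
  [2..3]=∅  "bd"
  [3..4]={A}  "da"
  [0..2]=∅  "bbb"
  [1..3]=∅  "bbd"
  [2..4]={A,S}  "bda"
  [0..3]=∅  "bbbd"
  [1..4]={A,S}  "bbda"
  [0..4]={A,S}  "bbbda"

S ∈ T[0,4] ⇒ YES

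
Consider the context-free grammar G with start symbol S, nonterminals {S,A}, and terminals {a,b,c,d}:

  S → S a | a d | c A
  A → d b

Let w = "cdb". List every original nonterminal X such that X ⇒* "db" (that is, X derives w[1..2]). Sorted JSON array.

CNF form of G:
  S -> S T2 | T2 T0 | T3 A
  A -> T0 T1
  T0 -> d
  T1 -> b
  T2 -> a
  T3 -> c

CYK table (by increasing span), restricted to cells inside w[1..2]:
  [1..1]={T0}  "d"  orig:{}
  [2..2]={T1}  "b"  orig:{}
  [1..2]={A}  "db"

Original NTs in T[1,2] deriving "db": ["A"]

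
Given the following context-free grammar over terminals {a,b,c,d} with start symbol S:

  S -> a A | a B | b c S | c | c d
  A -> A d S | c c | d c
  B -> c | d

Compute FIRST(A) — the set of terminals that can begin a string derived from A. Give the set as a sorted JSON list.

FIRST iteration:
[1]
  A via A→c c: +{c}
  A via A→d c: +{d}
  B via B→c: +{c}
  B via B→d: +{d}
  S via S→a A: +{a}
  S via S→b c S: +{b}
  S via S→c: +{c}
  FIRST(S)={a,b,c}  FIRST(A)={c,d}  FIRST(B)={c,d}
[2] (no change)
  FIRST(S)={a,b,c}  FIRST(A)={c,d}  FIRST(B)={c,d}

FIRST(A) = ["c", "d"]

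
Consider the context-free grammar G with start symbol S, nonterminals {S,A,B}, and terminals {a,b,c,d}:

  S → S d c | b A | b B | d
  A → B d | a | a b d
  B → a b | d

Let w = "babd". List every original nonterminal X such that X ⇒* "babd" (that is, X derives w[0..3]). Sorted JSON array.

CNF form of G:
  S -> S X5 | T2 A | T2 B | d
  A -> B T0 | T1 X4 | a
  B -> T1 T2 | d
  T0 -> d
  T1 -> a
  T2 -> b
  T3 -> c
  X4 -> T2 T0
  X5 -> T0 T3

CYK fill (cells [i..j] with 0 ≤ i ≤ j ≤ 3 only):
  [0..0]={T2}  "b"  orig:{}
  [1..1]={A,T1}  "a"  orig:{A}
  [2..2]={T2}  "b"  orig:{}
  [3..3]={B,S,T0}  "d"  orig:{B,S}
  [0..1]={S}  "ba"
  [1..2]={B}  "ab"
  [2..3]={S,X4}  "bd"  orig:{S}
  [0..2]={S}  "bab"
  [1..3]={A}  "abd"
  [0..3]={S}  "babd"

Original NTs in T[0,3] deriving "babd": ["S"]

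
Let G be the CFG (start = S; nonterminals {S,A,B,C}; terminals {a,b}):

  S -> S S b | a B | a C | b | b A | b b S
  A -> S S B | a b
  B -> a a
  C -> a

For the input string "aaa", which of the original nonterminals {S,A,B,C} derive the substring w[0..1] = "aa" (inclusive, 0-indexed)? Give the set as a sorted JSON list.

CNF form of G:
  S -> S X3 | T0 B | T0 C | T1 A | T1 X4 | b
  A -> S X2 | T0 T1
  B -> T0 T0
  C -> a
  T0 -> a
  T1 -> b
  X2 -> S B
  X3 -> S T1
  X4 -> T1 S

CYK fill — only the sub-triangle for w[0..1]:
  T[0,0] 'a' = {C,T0}  orig:{C}
  T[1,1] 'a' = {C,T0}  orig:{C}
  T[0,1] 'aa' = {B,S}

Original NTs in T[0,1] deriving "aa": ["B", "S"]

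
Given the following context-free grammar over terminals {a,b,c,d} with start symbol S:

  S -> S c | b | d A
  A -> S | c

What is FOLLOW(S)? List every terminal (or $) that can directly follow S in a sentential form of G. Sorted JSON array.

FIRST iteration:
iter 1:
  A via A→c: +{c}
  S via S→b: +{b}
  S via S→d A: +{d}
  FIRST(S)={b,d}  FIRST(A)={c}
iter 2:
  A via A→S: +{b,d}
  FIRST(S)={b,d}  FIRST(A)={b,c,d}
iter 3: — fixpoint
  FIRST(S)={b,d}  FIRST(A)={b,c,d}

FOLLOW iteration:
FOLLOW(S) := {$}
[1]
  S→S c: FOLLOW(S) ⊇ FIRST(c) = {c}; new: +{c}
  S→d A: FOLLOW(A) ⊇ FOLLOW(S) ⊇ {$,c}; new: +{$,c}
  S: {$,c}  A: {$,c}
[2] (no change)
  S: {$,c}  A: {$,c}

FOLLOW(S) = ["$", "c"]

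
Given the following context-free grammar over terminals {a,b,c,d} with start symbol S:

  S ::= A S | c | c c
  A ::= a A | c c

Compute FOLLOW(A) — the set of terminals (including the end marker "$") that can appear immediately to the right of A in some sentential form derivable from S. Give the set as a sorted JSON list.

Compute FIRST by fixpoint:
round 1:
  A via A→a A: +{a}
  A via A→c c: +{c}
  S via S→A S: +{a,c}
  FIRST[S]={a,c}  FIRST[A]={a,c}
round 2: (no change)
  FIRST[S]={a,c}  FIRST[A]={a,c}

Compute FOLLOW by fixpoint:
initialize: $ ∈ FOLLOW(S)
round 1:
  S→A S: FOLLOW(A) ⊇ FIRST(S) = {a,c}; new: +{a,c}
  FOLLOW(S)={$}  FOLLOW(A)={a,c}
round 2: (no change)
  FOLLOW(S)={$}  FOLLOW(A)={a,c}

FOLLOW(A) = ["a", "c"]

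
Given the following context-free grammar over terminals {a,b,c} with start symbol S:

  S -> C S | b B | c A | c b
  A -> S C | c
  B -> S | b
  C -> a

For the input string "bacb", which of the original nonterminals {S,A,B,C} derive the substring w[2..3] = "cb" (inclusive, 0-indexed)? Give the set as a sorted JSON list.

CNF form of G:
  S -> C S | T0 B | T1 A | T1 T0
  A -> S C | c
  B -> C S | T0 B | T1 A | T1 T0 | b
  C -> a
  T0 -> b
  T1 -> c

CYK fill, restricted to cells inside w[2..3]:
  cell(2,2) c: {A,T1}  orig:{A}
  cell(3,3) b: {B,T0}  orig:{B}
  cell(2,3) cb: {B,S}

Original NTs in T[2,3] deriving "cb": ["B", "S"]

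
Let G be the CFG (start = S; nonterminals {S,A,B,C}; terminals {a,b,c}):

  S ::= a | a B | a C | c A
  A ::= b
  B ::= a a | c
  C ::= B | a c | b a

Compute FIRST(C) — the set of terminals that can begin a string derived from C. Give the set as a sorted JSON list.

FIRST sets, iterate to fixpoint:
[1]
  A via A→b: +{b}
  B via B→a a: +{a}
  B via B→c: +{c}
  C via C→B: +{a,c}
  C via C→b a: +{b}
  S via S→a: +{a}
  S via S→c A: +{c}
  FIRST[S]={a,c}  FIRST[A]={b}  FIRST[B]={a,c}  FIRST[C]={a,b,c}
[2] — fixpoint
  FIRST[S]={a,c}  FIRST[A]={b}  FIRST[B]={a,c}  FIRST[C]={a,b,c}

FIRST(C) = ["a", "b", "c"]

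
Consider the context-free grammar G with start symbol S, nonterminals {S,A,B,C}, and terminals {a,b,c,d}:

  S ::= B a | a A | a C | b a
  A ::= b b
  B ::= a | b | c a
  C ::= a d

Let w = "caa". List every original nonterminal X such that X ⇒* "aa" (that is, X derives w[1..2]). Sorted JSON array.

Convert to CNF:
  S -> B T2 | T0 T2 | T2 A | T2 C
  A -> T0 T0
  B -> T1 T2 | a | b
  C -> T2 T3
  T0 -> b
  T1 -> c
  T2 -> a
  T3 -> d

Fill CYK table bottom-up (cells [i..j] with 1 ≤ i ≤ j ≤ 2 only):
  [1..1]={B,T2}  "a"  orig:{B}
  [2..2]={B,T2}  "a"  orig:{B}
  [1..2]={S}  "aa"

Original NTs in T[1,2] deriving "aa": ["S"]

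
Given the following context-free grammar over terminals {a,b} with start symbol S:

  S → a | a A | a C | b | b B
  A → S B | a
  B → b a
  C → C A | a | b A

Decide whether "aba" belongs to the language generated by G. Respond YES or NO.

Convert to CNF:
  S -> T0 B | T1 A | T1 C | a | b
  A -> S B | a
  B -> T0 T1
  C -> C A | T0 A | a
  T0 -> b
  T1 -> a

Fill CYK table bottom-up:
  cell(0,0) a: {A,C,S,T1}  orig:{A,C,S}
  cell(1,1) b: {S,T0}  orig:{S}
  cell(2,2) a: {A,C,S,T1}  orig:{A,C,S}
  cell(0,1) ab: ∅
  cell(1,2) ba: {B,C}
  cell(0,2) aba: {A,S}

S ∈ T[0,2] ⇒ YES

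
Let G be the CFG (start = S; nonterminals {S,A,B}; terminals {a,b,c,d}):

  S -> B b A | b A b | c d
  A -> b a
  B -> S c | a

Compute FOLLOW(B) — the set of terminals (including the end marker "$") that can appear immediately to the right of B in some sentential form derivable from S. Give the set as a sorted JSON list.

FIRST sets, iterate to fixpoint:
iter 1:
  A via A→b a: +{b}
  B via B→a: +{a}
  S via S→B b A: +{a}
  S via S→b A b: +{b}
  S via S→c d: +{c}
  FIRST[S]={a,b,c}  FIRST[A]={b}  FIRST[B]={a}
iter 2:
  B via B→S c: +{b,c}
  FIRST[S]={a,b,c}  FIRST[A]={b}  FIRST[B]={a,b,c}
iter 3: — fixpoint
  FIRST[S]={a,b,c}  FIRST[A]={b}  FIRST[B]={a,b,c}

Compute FOLLOW by fixpoint:
seed FOLLOW(S) with $
round 1:
  B→S c: FOLLOW(S) ⊇ FIRST(c) = {c}; new: +{c}
  S→B b A: FOLLOW(B) ⊇ FIRST(b) = {b}; new: +{b}
  S→B b A: FOLLOW(A) ⊇ FOLLOW(S) ⊇ {$,c}; new: +{$,c}
  S→b A b: FOLLOW(A) ⊇ FIRST(b) = {b}; new: +{b}
  S: {$,c}  A: {$,b,c}  B: {b}
round 2: (no change)
  S: {$,c}  A: {$,b,c}  B: {b}

FOLLOW(B) = ["b"]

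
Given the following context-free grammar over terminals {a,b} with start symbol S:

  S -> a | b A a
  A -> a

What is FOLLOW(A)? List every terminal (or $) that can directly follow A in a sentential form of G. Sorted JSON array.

FIRST iteration:
iter 1:
  A via A→a: +{a}
  S via S→a: +{a}
  S via S→b A a: +{b}
  S: {a,b}  A: {a}
iter 2: (stable)
  S: {a,b}  A: {a}

Compute FOLLOW by fixpoint:
FOLLOW(S) := {$}
iter 1:
  S→b A a: FOLLOW(A) ⊇ FIRST(a) = {a}; new: +{a}
  FOLLOW(S)={$}  FOLLOW(A)={a}
iter 2: (no change)
  FOLLOW(S)={$}  FOLLOW(A)={a}

FOLLOW(A) = ["a"]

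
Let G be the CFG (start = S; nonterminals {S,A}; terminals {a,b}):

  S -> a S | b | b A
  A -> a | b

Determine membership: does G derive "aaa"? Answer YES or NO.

CNF form of G:
  S -> T0 S | T1 A | b
  A -> a | b
  T0 -> a
  T1 -> b

Fill CYK table bottom-up:
  cell(0,0) a: {A,T0}  orig:{A}
  cell(1,1) a: {A,T0}  orig:{A}
  cell(2,2) a: {A,T0}  orig:{A}
  cell(0,1) aa: ∅
  cell(1,2) aa: ∅
  cell(0,2) aaa: ∅

S ∉ T[0,2] ⇒ NO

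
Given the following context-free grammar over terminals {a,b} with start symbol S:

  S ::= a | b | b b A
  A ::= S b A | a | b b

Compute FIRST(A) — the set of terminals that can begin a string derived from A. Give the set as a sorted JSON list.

Compute FIRST by fixpoint:
pass 1:
  A via A→a: +{a}
  A via A→b b: +{b}
  S via S→a: +{a}
  S via S→b: +{b}
  S: {a,b}  A: {a,b}
pass 2: done
  S: {a,b}  A: {a,b}

FIRST(A) = ["a", "b"]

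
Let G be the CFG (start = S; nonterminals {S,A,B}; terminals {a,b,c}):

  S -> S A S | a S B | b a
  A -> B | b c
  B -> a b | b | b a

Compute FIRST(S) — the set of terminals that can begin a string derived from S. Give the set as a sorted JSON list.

Compute FIRST by fixpoint:
[1]
  A via A→b c: +{b}
  B via B→a b: +{a}
  B via B→b: +{b}
  S via S→a S B: +{a}
  S via S→b a: +{b}
  S: {a,b}  A: {b}  B: {a,b}
[2]
  A via A→B: +{a}
  S: {a,b}  A: {a,b}  B: {a,b}
[3] (stable)
  S: {a,b}  A: {a,b}  B: {a,b}

FIRST(S) = ["a", "b"]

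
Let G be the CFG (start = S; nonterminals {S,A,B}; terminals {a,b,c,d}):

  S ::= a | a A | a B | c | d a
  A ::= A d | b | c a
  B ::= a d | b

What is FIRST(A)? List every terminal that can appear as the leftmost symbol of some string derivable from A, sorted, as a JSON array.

FIRST iteration:
pass 1:
  A via A→b: +{b}
  A via A→c a: +{c}
  B via B→a d: +{a}
  B via B→b: +{b}
  S via S→a: +{a}
  S via S→c: +{c}
  S via S→d a: +{d}
  S: {a,c,d}  A: {b,c}  B: {a,b}
pass 2: done
  S: {a,c,d}  A: {b,c}  B: {a,b}

FIRST(A) = ["b", "c"]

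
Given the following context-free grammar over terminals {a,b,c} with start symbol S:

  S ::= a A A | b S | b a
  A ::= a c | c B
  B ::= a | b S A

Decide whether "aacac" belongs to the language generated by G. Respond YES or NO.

Convert to CNF:
  S -> T0 X4 | T2 S | T2 T0
  A -> T0 T1 | T1 B
  B -> T2 X3 | a
  T0 -> a
  T1 -> c
  T2 -> b
  X3 -> S A
  X4 -> A A

CYK fill:
  [0..0]={B,T0}  "a"  orig:{B}
  [1..1]={B,T0}  "a"  orig:{B}
  [2..2]={T1}  "c"  orig:{}
  [3..3]={B,T0}  "a"  orig:{B}
  [4..4]={T1}  "c"  orig:{}
  [0..1]=∅  "aa"
  [1..2]={A}  "ac"
  [2..3]={A}  "ca"
  [3..4]={A}  "ac"
  [0..2]=∅  "aac"
  [1..3]=∅  "aca"
  [2..4]=∅  "cac"
  [0..3]=∅  "aaca"
  [1..4]={X4}  "acac"  orig:{}
  [0..4]={S}  "aacac"

S ∈ T[0,4] ⇒ YES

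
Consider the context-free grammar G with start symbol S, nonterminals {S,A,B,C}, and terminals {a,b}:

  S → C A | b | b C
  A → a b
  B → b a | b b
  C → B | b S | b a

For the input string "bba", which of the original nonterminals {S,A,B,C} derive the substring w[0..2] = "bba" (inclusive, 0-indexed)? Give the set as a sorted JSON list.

Convert to CNF:
  S -> C A | T1 C | b
  A -> T0 T1
  B -> T1 T0 | T1 T1
  C -> T1 S | T1 T0 | T1 T1
  T0 -> a
  T1 -> b

CYK fill, restricted to cells inside w[0..2]:
  T[0,0] 'b' = {S,T1}  orig:{S}
  T[1,1] 'b' = {S,T1}  orig:{S}
  T[2,2] 'a' = {T0}  orig:{}
  T[0,1] 'bb' = {B,C}
  T[1,2] 'ba' = {B,C}
  T[0,2] 'bba' = {S}

Original NTs in T[0,2] deriving "bba": ["S"]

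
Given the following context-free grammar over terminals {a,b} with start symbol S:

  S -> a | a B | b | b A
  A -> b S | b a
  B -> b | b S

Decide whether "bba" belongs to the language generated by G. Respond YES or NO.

CNF form of G:
  S -> T0 A | T1 B | a | b
  A -> T0 S | T0 T1
  B -> T0 S | b
  T0 -> b
  T1 -> a

CYK table (by increasing span):
  T[0,0] 'b' = {B,S,T0}  orig:{B,S}
  T[1,1] 'b' = {B,S,T0}  orig:{B,S}
  T[2,2] 'a' = {S,T1}  orig:{S}
  T[0,1] 'bb' = {A,B}
  T[1,2] 'ba' = {A,B}
  T[0,2] 'bba' = {S}

S ∈ T[0,2] ⇒ YES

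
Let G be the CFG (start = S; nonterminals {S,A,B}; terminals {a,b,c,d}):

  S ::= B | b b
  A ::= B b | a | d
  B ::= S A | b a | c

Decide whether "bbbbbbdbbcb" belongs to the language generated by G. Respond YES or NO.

CNF form of G:
  S -> S A | T0 T0 | T0 T1 | c
  A -> B T0 | a | d
  B -> S A | T0 T1 | c
  T0 -> b
  T1 -> a

Fill CYK table bottom-up:
  T[0,0] 'b' = {T0}  orig:{}
  T[1,1] 'b' = {T0}  orig:{}
  T[2,2] 'b' = {T0}  orig:{}
  T[3,3] 'b' = {T0}  orig:{}
  T[4,4] 'b' = {T0}  orig:{}
  T[5,5] 'b' = {T0}  orig:{}
  T[6,6] 'd' = {A}
  T[7,7] 'b' = {T0}  orig:{}
  T[8,8] 'b' = {T0}  orig:{}
  T[9,9] 'c' = {B,S}
  T[10,10] 'b' = {T0}  orig:{}
  T[0,1] 'bb' = {S}
  T[1,2] 'bb' = {S}
  T[2,3] 'bb' = {S}
  T[3,4] 'bb' = {S}
  T[4,5] 'bb' = {S}
  T[5,6] 'bd' = ∅
  T[6,7] 'db' = ∅
  T[7,8] 'bb' = {S}
  T[8,9] 'bc' = ∅
  T[9,10] 'cb' = {A}
  T[0,2] 'bbb' = ∅
  T[1,3] 'bbb' = ∅
  T[2,4] 'bbb' = ∅
  T[3,5] 'bbb' = ∅
  T[4,6] 'bbd' = {B,S}
  T[5,7] 'bdb' = ∅
  T[6,8] 'dbb' = ∅
  T[7,9] 'bbc' = ∅
  T[8,10] 'bcb' = ∅
  T[0,3] 'bbbb' = ∅
  T[1,4] 'bbbb' = ∅
  T[2,5] 'bbbb' = ∅
  T[3,6] 'bbbd' = ∅
  T[4,7] 'bbdb' = {A}
  T[5,8] 'bdbb' = ∅
  T[6,9] 'dbbc' = ∅
  T[7,10] 'bbcb' = {B,S}
  T[0,4] 'bbbbb' = ∅
  T[1,5] 'bbbbb' = ∅
  T[2,6] 'bbbbd' = ∅
  T[3,7] 'bbbdb' = ∅
  T[4,8] 'bbdbb' = ∅
  T[5,9] 'bdbbc' = ∅
  T[6,10] 'dbbcb' = ∅
  T[0,5] 'bbbbbb' = ∅
  T[1,6] 'bbbbbd' = ∅
  T[2,7] 'bbbbdb' = {B,S}
  T[3,8] 'bbbdbb' = ∅
  T[4,9] 'bbdbbc' = ∅
  T[5,10] 'bdbbcb' = ∅
  T[0,6] 'bbbbbbd' = ∅
  T[1,7] 'bbbbbdb' = ∅
  T[2,8] 'bbbbdbb' = {A}
  T[3,9] 'bbbdbbc' = ∅
  T[4,10] 'bbdbbcb' = ∅
  T[0,7] 'bbbbbbdb' = ∅
  T[1,8] 'bbbbbdbb' = ∅
  T[2,9] 'bbbbdbbc' = ∅
  T[3,10] 'bbbdbbcb' = ∅
  T[0,8] 'bbbbbbdbb' = {B,S}
  T[1,9] 'bbbbbdbbc' = ∅
  T[2,10] 'bbbbdbbcb' = ∅
  T[0,9] 'bbbbbbdbbc' = ∅
  T[1,10] 'bbbbbdbbcb' = ∅
  T[0,10] 'bbbbbbdbbcb' = {B,S}

S ∈ T[0,10] ⇒ YES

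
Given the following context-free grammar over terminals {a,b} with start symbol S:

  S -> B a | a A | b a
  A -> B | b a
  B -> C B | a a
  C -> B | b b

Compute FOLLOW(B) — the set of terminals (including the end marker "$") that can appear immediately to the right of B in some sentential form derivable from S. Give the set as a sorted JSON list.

Compute FIRST by fixpoint:
[1]
  A via A→b a: +{b}
  B via B→a a: +{a}
  C via C→B: +{a}
  C via C→b b: +{b}
  S via S→B a: +{a}
  S via S→b a: +{b}
  S: {a,b}  A: {b}  B: {a}  C: {a,b}
[2]
  A via A→B: +{a}
  B via B→C B: +{b}
  S: {a,b}  A: {a,b}  B: {a,b}  C: {a,b}
[3] — fixpoint
  S: {a,b}  A: {a,b}  B: {a,b}  C: {a,b}

FOLLOW iteration:
initialize: $ ∈ FOLLOW(S)
[1]
  B→C B: FOLLOW(C) ⊇ FIRST(B) = {a,b}; new: +{a,b}
  C→B: FOLLOW(B) ⊇ FOLLOW(C) ⊇ {a,b}; new: +{a,b}
  S→a A: FOLLOW(A) ⊇ FOLLOW(S) ⊇ {$}; new: +{$}
  FOLLOW(S)={$}  FOLLOW(A)={$}  FOLLOW(B)={a,b}  FOLLOW(C)={a,b}
[2]
  A→B: FOLLOW(B) ⊇ FOLLOW(A) ⊇ {$}; new: +{$}
  FOLLOW(S)={$}  FOLLOW(A)={$}  FOLLOW(B)={$,a,b}  FOLLOW(C)={a,b}
[3] — fixpoint
  FOLLOW(S)={$}  FOLLOW(A)={$}  FOLLOW(B)={$,a,b}  FOLLOW(C)={a,b}

FOLLOW(B) = ["$", "a", "b"]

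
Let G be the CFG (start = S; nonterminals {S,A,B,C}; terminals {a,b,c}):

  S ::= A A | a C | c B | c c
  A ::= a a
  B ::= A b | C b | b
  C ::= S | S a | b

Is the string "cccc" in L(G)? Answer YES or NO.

CNF form of G:
  S -> A A | T0 C | T2 B | T2 T2
  A -> T0 T0
  B -> A T1 | C T1 | b
  C -> A A | S T0 | T0 C | T2 B | T2 T2 | b
  T0 -> a
  T1 -> b
  T2 -> c

Fill CYK table bottom-up:
  cell(0,0) c: {T2}  orig:{}
  cell(1,1) c: {T2}  orig:{}
  cell(2,2) c: {T2}  orig:{}
  cell(3,3) c: {T2}  orig:{}
  cell(0,1) cc: {C,S}
  cell(1,2) cc: {C,S}
  cell(2,3) cc: {C,S}
  cell(0,2) ccc: ∅
  cell(1,3) ccc: ∅
  cell(0,3) cccc: ∅

S ∉ T[0,3] ⇒ NO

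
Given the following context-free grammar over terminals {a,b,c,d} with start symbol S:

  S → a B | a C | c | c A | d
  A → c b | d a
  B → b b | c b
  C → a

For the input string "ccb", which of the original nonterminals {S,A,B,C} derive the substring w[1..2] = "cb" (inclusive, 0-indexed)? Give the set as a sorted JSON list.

Convert to CNF:
  S -> T0 A | T3 B | T3 C | c | d
  A -> T0 T1 | T2 T3
  B -> T0 T1 | T1 T1
  C -> a
  T0 -> c
  T1 -> b
  T2 -> d
  T3 -> a

CYK fill (cells [i..j] with 1 ≤ i ≤ j ≤ 2 only):
  [1..1]={S,T0}  "c"  orig:{S}
  [2..2]={T1}  "b"  orig:{}
  [1..2]={A,B}  "cb"

Original NTs in T[1,2] deriving "cb": ["A", "B"]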